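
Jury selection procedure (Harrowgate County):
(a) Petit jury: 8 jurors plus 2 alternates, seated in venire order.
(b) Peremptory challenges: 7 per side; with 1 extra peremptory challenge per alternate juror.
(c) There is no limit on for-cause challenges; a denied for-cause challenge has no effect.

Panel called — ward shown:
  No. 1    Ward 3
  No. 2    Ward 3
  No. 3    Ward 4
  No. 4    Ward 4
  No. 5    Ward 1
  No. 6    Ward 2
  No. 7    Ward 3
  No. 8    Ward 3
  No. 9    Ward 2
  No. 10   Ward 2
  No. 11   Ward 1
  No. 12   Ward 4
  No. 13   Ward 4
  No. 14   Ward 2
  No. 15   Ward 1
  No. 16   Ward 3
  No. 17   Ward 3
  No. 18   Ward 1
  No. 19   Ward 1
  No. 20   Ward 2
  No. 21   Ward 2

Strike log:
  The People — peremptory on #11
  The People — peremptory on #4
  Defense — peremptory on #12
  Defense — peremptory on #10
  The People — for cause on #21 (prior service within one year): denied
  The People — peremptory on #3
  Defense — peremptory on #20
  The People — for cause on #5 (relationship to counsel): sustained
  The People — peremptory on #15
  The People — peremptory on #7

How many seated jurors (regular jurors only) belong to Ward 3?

Removed: #3, #4, #5, #7, #10, #11, #12, #15, #20.
Seated jurors 1–8: #1, #2, #6, #8, #9, #13, #14, #16 (alternates #17, #18 not counted).
Of those, in Ward 3: #1, #2, #8, #16 → 4.

4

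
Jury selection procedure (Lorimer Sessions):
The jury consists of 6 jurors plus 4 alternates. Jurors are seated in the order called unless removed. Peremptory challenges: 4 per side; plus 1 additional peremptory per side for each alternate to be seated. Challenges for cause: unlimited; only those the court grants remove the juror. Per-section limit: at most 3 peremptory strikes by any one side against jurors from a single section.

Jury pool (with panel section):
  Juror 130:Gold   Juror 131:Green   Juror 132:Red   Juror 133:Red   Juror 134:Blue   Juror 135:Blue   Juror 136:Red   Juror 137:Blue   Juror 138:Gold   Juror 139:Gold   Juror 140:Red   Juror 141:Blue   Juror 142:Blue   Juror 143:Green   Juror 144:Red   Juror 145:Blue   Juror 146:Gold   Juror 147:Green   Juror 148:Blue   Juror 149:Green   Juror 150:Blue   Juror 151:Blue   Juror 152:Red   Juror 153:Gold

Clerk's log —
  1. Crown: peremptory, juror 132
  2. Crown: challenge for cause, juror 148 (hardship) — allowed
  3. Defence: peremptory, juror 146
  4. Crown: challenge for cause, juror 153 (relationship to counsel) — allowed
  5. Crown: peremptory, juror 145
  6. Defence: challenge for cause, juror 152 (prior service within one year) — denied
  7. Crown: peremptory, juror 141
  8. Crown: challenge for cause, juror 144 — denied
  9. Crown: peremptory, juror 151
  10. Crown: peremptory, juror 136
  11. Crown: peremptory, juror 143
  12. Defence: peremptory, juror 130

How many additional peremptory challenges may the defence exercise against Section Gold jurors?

Defence peremptories so far: #146, #130 — 2 of 8 used, 6 left overall.
Against Section Gold: #146, #130 — 2 used; per-section cap 3 leaves 1.
Binding limit: min(6, 1) = 1.

1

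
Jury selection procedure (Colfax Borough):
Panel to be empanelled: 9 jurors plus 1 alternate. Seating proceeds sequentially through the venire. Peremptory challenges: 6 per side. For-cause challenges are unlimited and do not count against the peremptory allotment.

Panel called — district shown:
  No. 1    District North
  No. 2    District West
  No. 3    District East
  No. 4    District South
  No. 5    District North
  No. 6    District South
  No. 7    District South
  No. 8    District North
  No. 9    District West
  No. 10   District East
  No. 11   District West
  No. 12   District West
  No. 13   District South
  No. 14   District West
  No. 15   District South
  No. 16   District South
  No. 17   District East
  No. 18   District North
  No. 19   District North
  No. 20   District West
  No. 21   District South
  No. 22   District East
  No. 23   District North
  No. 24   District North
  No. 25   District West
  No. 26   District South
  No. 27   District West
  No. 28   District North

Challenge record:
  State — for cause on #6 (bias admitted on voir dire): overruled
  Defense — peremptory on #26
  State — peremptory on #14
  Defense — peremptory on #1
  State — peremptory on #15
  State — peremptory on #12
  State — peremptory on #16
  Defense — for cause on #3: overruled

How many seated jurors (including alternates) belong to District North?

2

Removed: #1, #12, #14, #15, #16, #26.
Seated (10 incl. alternates): #2, #3, #4, #5, #6, #7, #8, #9, #10, #11.
Of those, in District North: #5, #8 → 2.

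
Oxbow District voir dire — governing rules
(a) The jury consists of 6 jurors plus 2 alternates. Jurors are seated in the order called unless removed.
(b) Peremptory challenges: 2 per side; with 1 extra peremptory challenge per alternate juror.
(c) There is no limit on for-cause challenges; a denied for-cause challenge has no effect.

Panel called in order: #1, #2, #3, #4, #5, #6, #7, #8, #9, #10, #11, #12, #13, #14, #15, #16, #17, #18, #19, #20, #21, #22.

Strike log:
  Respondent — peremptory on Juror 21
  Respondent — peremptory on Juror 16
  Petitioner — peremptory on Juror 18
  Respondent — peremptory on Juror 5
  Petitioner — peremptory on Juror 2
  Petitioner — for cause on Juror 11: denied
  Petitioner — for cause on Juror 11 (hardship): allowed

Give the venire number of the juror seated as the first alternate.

9

Removed: #2, #5, #11, #16, #18, #21.
Seating in order: seats 1–6 → #1, #3, #4, #6, #7, #8; alternates → #9, #10.
So alternate 1 is #9.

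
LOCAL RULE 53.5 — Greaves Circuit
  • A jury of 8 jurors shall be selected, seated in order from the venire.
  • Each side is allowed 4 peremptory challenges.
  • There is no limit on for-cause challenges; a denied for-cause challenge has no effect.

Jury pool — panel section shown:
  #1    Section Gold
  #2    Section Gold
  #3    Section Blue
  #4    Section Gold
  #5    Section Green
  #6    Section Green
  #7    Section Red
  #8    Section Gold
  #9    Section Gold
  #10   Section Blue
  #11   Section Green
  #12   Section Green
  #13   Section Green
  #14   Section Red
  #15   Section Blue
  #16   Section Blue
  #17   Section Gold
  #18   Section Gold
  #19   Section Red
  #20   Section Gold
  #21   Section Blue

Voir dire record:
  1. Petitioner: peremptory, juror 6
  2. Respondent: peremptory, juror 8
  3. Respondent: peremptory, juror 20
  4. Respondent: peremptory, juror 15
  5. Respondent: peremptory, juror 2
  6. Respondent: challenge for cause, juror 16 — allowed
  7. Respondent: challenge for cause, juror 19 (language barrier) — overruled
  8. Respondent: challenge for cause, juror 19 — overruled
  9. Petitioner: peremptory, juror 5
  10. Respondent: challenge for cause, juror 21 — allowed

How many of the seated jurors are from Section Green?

2

Removed: #2, #5, #6, #8, #15, #16, #20, #21.
Seated jurors 1–8: #1, #3, #4, #7, #9, #10, #11, #12.
Of those, in Section Green: #11, #12 → 2.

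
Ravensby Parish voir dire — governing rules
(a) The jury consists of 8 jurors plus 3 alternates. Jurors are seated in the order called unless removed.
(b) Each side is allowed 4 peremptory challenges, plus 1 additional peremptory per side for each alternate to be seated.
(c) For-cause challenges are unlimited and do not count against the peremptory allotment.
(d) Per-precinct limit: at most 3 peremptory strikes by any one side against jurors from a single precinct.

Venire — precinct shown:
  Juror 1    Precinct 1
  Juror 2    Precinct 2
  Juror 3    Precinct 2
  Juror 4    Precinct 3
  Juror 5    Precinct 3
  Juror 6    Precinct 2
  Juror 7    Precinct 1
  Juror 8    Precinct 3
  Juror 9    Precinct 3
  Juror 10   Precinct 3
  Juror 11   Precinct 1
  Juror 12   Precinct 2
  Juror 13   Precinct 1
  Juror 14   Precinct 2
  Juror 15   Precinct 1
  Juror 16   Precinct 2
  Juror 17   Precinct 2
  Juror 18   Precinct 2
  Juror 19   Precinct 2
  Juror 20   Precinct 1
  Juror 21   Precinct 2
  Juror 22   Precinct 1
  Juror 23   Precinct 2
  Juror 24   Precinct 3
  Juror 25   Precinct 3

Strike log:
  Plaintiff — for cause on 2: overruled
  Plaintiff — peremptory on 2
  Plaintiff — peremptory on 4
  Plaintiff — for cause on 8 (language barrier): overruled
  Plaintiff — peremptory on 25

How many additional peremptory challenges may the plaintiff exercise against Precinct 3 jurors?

1

Plaintiff peremptories so far: #2, #4, #25 — 3 of 7 used, 4 left overall.
Against Precinct 3: #4, #25 — 2 used; per-precinct cap 3 leaves 1.
Binding limit: min(4, 1) = 1.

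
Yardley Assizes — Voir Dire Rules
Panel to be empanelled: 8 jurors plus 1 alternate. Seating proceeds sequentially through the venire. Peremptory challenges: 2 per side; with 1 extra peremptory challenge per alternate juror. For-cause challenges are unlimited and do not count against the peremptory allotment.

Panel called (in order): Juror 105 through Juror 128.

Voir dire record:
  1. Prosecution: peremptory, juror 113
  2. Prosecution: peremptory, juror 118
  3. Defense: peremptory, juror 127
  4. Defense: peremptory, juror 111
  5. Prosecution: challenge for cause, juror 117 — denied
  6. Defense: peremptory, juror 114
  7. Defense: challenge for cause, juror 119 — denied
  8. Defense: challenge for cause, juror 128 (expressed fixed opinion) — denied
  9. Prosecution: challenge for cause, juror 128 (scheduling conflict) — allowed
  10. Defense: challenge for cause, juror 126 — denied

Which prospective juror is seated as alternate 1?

Removed: #111, #113, #114, #118, #127, #128. (#117, #119, #126 stay — for-cause denied.)
Seating in order: seats 1–8 → #105, #106, #107, #108, #109, #110, #112, #115; alternates → #116.
So alternate 1 is #116.

116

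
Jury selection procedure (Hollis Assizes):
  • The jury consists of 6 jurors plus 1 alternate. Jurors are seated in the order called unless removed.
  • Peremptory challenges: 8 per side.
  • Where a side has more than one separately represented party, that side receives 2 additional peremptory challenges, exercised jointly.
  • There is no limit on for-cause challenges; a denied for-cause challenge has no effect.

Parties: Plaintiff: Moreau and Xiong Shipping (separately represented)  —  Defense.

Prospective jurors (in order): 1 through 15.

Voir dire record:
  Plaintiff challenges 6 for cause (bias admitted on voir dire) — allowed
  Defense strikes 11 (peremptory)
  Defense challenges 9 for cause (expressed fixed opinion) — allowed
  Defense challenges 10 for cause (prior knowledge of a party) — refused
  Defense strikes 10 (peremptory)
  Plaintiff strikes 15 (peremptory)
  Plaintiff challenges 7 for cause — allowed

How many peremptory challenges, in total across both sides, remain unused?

15

Plaintiff allotment: 8 base + 2 multi-party = 10. Defense allotment: 8.
Plaintiff peremptories used: #15 — 1 (for-cause on #6, #7 don't count).
Defense peremptories used: #11, #10 — 2 (for-cause on #9, #10 don't count).
Remaining: (10 − 1) + (8 − 2) = 15.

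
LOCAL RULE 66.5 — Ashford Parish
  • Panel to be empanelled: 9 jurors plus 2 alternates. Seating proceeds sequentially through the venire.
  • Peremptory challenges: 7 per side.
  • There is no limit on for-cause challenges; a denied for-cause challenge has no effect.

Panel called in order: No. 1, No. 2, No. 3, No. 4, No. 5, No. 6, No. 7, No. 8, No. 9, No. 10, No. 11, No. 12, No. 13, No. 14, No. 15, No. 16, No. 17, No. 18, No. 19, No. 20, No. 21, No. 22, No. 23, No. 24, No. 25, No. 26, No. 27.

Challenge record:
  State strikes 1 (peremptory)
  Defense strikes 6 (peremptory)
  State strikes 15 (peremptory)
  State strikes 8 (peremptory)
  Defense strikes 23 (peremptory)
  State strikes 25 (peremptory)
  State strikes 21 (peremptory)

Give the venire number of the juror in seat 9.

Removed: #1, #6, #8, #15, #21, #23, #25.
Seating in order: seats 1–9 → #2, #3, #4, #5, #7, #9, #10, #11, #12; alternates → #13, #14.
So seat 9 is #12.

12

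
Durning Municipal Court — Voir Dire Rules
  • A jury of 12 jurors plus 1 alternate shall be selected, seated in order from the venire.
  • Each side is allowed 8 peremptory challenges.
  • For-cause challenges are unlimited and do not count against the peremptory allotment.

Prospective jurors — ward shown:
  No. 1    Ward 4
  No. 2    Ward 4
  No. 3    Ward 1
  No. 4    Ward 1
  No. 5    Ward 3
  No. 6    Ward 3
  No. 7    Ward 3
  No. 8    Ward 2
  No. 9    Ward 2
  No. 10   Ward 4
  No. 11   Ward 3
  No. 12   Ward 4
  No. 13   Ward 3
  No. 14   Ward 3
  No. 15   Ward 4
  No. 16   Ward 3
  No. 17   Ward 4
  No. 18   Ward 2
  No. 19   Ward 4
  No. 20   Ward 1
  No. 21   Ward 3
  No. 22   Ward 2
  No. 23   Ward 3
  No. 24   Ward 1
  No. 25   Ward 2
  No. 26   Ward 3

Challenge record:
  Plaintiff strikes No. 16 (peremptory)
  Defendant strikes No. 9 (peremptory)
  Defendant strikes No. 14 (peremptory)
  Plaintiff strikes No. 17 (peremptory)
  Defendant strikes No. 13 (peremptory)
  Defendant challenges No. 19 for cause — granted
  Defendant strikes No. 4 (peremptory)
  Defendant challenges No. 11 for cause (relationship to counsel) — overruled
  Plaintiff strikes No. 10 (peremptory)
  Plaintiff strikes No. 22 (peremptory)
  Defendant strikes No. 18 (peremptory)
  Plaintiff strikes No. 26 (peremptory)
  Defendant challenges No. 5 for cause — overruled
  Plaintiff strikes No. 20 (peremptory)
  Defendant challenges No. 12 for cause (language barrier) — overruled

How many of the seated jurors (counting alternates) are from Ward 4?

4

Removed: #4, #9, #10, #13, #14, #16, #17, #18, #19, #20, #22, #26.
Seated (13 incl. alternates): #1, #2, #3, #5, #6, #7, #8, #11, #12, #15, #21, #23, #24.
Of those, in Ward 4: #1, #2, #12, #15 → 4.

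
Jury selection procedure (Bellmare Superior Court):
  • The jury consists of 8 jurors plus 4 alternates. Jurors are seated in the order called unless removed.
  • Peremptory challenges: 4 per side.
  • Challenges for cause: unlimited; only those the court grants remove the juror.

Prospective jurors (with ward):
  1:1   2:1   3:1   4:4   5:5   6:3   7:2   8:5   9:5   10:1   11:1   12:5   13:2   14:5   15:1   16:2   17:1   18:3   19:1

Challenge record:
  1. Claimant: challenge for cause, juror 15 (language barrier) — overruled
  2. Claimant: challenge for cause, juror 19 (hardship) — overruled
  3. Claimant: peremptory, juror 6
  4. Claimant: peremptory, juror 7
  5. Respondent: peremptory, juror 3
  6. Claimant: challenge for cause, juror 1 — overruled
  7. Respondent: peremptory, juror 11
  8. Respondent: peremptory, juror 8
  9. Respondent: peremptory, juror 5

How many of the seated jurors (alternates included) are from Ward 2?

2

Removed: #3, #5, #6, #7, #8, #11.
Seated (12 incl. alternates): #1, #2, #4, #9, #10, #12, #13, #14, #15, #16, #17, #18.
Of those, in Ward 2: #13, #16 → 2.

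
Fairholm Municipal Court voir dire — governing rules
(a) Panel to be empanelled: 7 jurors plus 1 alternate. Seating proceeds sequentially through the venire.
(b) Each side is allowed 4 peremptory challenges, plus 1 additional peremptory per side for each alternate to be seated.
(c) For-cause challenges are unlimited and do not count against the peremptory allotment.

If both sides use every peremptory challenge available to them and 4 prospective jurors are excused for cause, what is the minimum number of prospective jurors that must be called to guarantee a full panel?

Seats to fill: 7 + 1 alternates = 8.
Peremptories: 4 + 1×1 = 5 per side × 2 sides = 10.
For-cause removals: 4.
Minimum venire: 8 + 10 + 4 = 22.

22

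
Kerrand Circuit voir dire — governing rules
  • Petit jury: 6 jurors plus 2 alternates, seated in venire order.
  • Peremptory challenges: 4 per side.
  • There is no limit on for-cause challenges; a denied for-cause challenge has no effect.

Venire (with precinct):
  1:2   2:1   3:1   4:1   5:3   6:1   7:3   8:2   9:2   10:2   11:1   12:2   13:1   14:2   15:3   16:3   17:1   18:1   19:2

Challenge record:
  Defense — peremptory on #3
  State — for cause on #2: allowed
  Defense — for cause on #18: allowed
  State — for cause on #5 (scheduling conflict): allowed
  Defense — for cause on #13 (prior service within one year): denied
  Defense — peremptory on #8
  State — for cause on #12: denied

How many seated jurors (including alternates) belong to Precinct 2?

Removed: #2, #3, #5, #8, #18.
Seated (8 incl. alternates): #1, #4, #6, #7, #9, #10, #11, #12.
Of those, in Precinct 2: #1, #9, #10, #12 → 4.

4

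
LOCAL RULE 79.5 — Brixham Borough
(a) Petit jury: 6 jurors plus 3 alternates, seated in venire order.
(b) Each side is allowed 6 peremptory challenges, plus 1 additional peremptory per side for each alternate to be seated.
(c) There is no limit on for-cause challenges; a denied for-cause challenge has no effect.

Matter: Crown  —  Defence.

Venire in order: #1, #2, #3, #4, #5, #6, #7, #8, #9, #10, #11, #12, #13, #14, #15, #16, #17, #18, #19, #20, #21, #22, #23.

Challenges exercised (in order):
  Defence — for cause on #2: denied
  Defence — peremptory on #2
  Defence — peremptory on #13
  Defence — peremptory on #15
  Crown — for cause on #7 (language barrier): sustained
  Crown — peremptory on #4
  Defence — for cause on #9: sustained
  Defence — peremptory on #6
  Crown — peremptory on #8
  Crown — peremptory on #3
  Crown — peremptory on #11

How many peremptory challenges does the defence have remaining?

5

Defence allotment: 6 base + 1 × 3 alternates = 9.
Defence peremptories used: #2, #13, #15, #6 — 4 (for-cause on #2, #9 don't count).
Remaining: 9 − 4 = 5.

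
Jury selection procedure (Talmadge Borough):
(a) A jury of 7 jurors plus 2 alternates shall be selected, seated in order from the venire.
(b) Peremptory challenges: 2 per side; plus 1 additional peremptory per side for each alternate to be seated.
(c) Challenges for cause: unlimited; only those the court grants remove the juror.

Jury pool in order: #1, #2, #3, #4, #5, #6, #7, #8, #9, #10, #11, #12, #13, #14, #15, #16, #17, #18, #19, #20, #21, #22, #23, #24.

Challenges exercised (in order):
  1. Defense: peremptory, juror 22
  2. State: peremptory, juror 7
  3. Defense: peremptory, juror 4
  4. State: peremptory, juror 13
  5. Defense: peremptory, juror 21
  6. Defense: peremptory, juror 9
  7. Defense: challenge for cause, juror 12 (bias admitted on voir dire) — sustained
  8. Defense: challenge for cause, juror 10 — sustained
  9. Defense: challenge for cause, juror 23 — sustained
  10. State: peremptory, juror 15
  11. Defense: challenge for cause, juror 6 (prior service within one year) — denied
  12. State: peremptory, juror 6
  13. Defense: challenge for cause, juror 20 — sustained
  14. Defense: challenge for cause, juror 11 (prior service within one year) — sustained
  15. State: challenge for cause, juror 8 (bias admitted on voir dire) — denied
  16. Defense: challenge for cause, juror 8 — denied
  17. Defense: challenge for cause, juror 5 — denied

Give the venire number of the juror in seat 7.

16

Removed: #4, #6, #7, #9, #10, #11, #12, #13, #15, #20, #21, #22, #23. (#5, #8 stay — for-cause denied.)
Seating in order: seats 1–7 → #1, #2, #3, #5, #8, #14, #16; alternates → #17, #18.
So seat 7 is #16.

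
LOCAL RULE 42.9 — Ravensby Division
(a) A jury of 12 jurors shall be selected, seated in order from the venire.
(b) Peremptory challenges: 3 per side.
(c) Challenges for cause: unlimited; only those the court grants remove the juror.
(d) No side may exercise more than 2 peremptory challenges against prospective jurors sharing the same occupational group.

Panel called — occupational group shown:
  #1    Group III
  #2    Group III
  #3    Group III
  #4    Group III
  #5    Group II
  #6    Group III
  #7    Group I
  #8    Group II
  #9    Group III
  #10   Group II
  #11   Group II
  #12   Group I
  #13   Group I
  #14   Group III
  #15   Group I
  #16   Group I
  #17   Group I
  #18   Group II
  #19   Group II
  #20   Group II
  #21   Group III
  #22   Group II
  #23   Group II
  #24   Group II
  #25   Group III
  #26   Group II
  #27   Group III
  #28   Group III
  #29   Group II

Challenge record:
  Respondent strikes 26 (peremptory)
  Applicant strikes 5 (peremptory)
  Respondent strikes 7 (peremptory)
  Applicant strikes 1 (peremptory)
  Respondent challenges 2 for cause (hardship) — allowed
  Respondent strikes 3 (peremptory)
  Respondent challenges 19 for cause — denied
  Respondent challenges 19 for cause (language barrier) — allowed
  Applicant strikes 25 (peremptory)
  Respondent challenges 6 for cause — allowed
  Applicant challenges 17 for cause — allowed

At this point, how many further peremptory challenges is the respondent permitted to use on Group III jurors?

0

Respondent peremptories so far: #26, #7, #3 — 3 of 3 used, 0 left overall.
Against Group III: #3 — 1 used; per-group cap 2 leaves 1.
Binding limit: min(0, 1) = 0.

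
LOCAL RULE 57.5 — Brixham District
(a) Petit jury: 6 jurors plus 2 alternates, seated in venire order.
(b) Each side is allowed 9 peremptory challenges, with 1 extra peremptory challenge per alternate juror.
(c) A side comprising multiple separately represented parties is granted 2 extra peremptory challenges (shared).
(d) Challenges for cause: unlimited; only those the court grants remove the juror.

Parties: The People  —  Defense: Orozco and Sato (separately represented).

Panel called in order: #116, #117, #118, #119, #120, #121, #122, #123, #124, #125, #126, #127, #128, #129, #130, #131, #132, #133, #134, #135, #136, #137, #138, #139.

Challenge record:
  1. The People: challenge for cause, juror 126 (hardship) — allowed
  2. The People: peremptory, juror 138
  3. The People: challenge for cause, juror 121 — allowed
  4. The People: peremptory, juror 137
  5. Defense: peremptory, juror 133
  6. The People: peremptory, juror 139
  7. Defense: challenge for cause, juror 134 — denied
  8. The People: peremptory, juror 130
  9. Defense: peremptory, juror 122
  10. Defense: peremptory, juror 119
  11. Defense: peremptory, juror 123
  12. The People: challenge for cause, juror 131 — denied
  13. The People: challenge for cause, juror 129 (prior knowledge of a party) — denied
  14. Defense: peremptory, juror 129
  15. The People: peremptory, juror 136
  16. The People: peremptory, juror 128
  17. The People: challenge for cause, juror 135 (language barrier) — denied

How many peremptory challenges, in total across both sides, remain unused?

13

The People allotment: 9 base + 1 × 2 alternates = 11. Defense allotment: 9 base + 1 × 2 alternates + 2 multi-party = 13.
The People peremptories used: #138, #137, #139, #130, #136, #128 — 6 (for-cause on #126, #121, #131, #129, #135 don't count).
Defense peremptories used: #133, #122, #119, #123, #129 — 5 (the for-cause on #134 doesn't count).
Remaining: (11 − 6) + (13 − 5) = 13.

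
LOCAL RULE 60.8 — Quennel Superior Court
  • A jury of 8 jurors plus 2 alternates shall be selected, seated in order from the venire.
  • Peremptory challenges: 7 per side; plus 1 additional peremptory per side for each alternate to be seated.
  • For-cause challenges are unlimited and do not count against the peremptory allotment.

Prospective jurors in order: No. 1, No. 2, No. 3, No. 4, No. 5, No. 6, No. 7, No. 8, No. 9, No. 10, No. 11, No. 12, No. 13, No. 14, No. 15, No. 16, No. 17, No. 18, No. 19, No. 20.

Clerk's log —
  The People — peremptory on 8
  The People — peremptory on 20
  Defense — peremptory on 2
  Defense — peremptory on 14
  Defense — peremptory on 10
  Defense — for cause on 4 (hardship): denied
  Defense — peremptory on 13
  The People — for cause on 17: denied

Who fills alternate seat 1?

12

Removed: #2, #8, #10, #13, #14, #20. (#4, #17 stay — for-cause denied.)
Seating in order: seats 1–8 → #1, #3, #4, #5, #6, #7, #9, #11; alternates → #12, #15.
So alternate 1 is #12.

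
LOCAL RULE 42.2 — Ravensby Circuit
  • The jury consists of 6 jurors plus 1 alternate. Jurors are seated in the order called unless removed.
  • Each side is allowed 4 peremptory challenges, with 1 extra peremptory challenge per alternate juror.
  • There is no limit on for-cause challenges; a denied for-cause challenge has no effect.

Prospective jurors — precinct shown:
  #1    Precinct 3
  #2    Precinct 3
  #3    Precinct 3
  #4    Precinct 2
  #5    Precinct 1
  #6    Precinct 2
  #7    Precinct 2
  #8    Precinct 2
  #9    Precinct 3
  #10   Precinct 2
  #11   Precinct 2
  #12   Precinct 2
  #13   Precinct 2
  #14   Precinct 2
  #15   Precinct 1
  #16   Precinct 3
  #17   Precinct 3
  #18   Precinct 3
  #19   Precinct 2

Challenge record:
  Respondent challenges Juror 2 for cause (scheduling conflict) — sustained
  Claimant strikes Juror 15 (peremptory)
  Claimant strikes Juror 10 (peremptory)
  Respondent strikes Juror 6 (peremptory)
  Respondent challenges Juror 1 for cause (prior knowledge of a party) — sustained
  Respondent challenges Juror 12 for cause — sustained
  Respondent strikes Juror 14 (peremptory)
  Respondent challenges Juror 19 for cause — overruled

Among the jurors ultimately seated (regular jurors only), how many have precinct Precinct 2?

3

Removed: #1, #2, #6, #10, #12, #14, #15.
Seated jurors 1–6: #3, #4, #5, #7, #8, #9 (alternates #11 not counted).
Of those, in Precinct 2: #4, #7, #8 → 3.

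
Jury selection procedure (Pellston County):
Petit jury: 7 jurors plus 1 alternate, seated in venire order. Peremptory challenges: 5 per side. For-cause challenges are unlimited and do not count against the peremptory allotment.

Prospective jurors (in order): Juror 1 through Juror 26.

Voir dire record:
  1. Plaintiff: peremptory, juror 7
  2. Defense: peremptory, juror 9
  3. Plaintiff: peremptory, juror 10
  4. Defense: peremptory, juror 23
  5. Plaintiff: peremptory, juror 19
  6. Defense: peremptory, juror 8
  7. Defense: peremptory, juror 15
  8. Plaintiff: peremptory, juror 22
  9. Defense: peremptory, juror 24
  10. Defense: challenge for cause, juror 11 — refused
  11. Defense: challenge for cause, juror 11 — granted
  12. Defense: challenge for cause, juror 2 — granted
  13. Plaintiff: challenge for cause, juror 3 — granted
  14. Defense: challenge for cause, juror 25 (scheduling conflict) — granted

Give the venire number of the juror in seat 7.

14

Removed: #2, #3, #7, #8, #9, #10, #11, #15, #19, #22, #23, #24, #25.
Seating in order: seats 1–7 → #1, #4, #5, #6, #12, #13, #14; alternates → #16.
So seat 7 is #14.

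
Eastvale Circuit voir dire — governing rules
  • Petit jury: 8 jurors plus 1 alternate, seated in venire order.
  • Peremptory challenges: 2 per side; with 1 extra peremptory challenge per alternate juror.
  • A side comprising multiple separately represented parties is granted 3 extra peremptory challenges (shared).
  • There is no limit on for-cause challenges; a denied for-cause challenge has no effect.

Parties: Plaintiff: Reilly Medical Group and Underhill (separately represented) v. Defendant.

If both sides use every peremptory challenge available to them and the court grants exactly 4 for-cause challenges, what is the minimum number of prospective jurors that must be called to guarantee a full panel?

Seats to fill: 8 + 1 alternates = 9.
Peremptories — Plaintiff: 2 + 1×1 + 3 = 6; Defendant: 2 + 1×1 = 3; total 9.
For-cause removals: 4.
Minimum venire: 9 + 9 + 4 = 22.

22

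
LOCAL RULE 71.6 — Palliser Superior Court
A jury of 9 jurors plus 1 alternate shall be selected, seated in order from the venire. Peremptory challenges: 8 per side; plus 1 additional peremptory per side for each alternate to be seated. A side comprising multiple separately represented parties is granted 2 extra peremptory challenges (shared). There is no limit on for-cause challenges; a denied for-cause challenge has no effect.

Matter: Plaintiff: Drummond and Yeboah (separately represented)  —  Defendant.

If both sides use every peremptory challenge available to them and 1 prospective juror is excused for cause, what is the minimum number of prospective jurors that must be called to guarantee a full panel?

Seats to fill: 9 + 1 alternates = 10.
Peremptories — Plaintiff: 8 + 1×1 + 2 = 11; Defendant: 8 + 1×1 = 9; total 20.
For-cause removals: 1.
Minimum venire: 10 + 20 + 1 = 31.

31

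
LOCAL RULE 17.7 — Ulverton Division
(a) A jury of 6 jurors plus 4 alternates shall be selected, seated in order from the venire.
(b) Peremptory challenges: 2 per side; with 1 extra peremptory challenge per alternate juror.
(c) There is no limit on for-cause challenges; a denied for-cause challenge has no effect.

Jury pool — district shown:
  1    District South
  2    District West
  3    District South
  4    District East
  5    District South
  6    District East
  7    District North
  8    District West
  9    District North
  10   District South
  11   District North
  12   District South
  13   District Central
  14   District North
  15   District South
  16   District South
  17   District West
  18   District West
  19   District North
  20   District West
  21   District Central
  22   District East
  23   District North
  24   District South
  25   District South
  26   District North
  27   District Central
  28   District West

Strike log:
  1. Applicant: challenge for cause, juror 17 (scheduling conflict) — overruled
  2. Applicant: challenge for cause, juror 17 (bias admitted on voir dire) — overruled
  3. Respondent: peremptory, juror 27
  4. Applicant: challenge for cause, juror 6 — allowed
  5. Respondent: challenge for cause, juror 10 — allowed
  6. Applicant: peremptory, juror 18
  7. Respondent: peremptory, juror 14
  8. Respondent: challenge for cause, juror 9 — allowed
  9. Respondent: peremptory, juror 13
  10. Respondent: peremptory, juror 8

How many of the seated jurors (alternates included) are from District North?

Removed: #6, #8, #9, #10, #13, #14, #18, #27.
Seated (10 incl. alternates): #1, #2, #3, #4, #5, #7, #11, #12, #15, #16.
Of those, in District North: #7, #11 → 2.

2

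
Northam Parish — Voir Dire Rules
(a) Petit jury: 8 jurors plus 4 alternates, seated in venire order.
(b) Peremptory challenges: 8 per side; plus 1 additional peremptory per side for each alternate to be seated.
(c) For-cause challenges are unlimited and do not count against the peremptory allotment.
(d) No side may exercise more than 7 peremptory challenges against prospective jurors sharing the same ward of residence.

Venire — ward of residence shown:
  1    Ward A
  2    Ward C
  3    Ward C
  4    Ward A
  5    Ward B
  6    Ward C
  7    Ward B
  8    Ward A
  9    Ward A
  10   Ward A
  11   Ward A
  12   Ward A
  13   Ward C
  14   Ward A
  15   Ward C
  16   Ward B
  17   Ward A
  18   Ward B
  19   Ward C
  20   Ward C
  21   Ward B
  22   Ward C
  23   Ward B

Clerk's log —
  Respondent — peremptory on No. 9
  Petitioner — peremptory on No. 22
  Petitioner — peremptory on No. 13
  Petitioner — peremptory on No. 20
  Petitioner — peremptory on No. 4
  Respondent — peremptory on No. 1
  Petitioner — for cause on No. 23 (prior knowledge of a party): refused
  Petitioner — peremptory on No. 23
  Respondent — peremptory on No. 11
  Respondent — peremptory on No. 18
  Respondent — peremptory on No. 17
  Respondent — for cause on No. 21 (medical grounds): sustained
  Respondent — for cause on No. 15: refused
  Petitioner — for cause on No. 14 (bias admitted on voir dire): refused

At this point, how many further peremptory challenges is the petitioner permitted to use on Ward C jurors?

Petitioner peremptories so far: #22, #13, #20, #4, #23 — 5 of 12 used, 7 left overall.
Against Ward C: #22, #13, #20 — 3 used; per-ward cap 7 leaves 4.
Binding limit: min(7, 4) = 4.

4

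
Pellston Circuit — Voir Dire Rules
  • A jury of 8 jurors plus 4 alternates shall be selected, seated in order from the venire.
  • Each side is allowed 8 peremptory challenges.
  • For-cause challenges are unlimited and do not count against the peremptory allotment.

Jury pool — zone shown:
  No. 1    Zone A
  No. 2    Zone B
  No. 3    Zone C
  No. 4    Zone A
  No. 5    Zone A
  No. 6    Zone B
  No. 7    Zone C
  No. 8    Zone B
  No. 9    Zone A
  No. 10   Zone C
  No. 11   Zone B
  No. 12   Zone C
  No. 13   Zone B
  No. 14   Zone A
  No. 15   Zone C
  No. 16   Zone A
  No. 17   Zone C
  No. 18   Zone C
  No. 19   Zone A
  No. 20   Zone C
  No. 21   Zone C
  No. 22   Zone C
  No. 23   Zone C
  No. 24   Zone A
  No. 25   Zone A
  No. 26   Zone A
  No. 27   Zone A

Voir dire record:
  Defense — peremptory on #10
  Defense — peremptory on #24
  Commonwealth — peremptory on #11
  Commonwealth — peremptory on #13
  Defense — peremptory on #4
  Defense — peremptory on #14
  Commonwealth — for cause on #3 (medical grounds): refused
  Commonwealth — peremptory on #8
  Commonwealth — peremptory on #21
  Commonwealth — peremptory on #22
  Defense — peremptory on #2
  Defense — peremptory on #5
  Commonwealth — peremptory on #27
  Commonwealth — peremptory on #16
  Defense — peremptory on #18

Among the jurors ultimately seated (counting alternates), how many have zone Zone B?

1

Removed: #2, #4, #5, #8, #10, #11, #13, #14, #16, #18, #21, #22, #24, #27.
Seated (12 incl. alternates): #1, #3, #6, #7, #9, #12, #15, #17, #19, #20, #23, #25.
Of those, in Zone B: #6 → 1.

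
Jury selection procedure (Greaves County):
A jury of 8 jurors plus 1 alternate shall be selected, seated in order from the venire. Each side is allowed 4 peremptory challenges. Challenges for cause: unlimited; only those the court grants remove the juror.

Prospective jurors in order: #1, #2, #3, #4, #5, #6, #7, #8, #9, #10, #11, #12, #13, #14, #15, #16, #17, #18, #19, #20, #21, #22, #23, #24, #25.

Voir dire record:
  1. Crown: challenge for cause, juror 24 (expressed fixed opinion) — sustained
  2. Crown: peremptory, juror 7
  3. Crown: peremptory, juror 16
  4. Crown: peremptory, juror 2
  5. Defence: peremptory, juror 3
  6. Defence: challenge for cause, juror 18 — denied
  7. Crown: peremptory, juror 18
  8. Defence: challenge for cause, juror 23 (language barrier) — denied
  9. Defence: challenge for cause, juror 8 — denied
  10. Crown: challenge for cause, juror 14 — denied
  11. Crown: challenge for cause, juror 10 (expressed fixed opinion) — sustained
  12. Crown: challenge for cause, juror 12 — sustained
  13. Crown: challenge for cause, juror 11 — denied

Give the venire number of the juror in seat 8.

Removed: #2, #3, #7, #10, #12, #16, #18, #24. (#8, #11, #14, #23 stay — for-cause denied.)
Seating in order: seats 1–8 → #1, #4, #5, #6, #8, #9, #11, #13; alternates → #14.
So seat 8 is #13.

13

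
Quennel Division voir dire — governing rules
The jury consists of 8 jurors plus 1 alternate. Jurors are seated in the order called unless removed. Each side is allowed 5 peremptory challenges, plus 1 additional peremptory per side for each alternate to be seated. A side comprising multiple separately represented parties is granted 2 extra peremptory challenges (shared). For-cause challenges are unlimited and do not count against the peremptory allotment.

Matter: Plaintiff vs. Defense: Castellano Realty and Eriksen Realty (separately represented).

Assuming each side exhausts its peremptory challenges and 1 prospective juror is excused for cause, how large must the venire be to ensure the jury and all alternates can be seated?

Seats to fill: 8 + 1 alternates = 9.
Peremptories — Plaintiff: 5 + 1×1 = 6; Defense: 5 + 1×1 + 2 = 8; total 14.
For-cause removals: 1.
Minimum venire: 9 + 14 + 1 = 24.

24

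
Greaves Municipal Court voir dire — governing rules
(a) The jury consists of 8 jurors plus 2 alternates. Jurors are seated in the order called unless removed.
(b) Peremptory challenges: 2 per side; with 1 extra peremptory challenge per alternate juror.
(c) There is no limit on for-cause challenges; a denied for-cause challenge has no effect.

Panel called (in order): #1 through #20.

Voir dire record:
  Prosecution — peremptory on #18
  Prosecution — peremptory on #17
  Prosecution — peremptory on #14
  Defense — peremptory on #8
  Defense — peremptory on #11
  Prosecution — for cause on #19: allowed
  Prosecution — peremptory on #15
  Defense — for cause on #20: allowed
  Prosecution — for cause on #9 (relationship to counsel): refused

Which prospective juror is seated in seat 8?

9

Removed: #8, #11, #14, #15, #17, #18, #19, #20. (#9 stays — for-cause denied.)
Seating in order: seats 1–8 → #1, #2, #3, #4, #5, #6, #7, #9; alternates → #10, #12.
So seat 8 is #9.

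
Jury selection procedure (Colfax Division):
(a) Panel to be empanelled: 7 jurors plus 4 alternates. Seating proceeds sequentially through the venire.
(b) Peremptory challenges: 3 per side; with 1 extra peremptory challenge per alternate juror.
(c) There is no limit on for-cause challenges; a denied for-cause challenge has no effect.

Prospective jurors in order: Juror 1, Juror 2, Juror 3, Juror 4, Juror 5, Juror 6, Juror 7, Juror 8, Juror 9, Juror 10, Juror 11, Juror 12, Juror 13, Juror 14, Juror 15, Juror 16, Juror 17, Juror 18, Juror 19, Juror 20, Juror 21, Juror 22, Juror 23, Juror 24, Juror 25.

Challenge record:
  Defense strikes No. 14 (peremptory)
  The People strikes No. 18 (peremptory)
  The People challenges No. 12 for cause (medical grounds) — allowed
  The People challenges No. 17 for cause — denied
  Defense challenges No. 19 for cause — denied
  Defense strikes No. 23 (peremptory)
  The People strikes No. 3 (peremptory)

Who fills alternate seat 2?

Removed: #3, #12, #14, #18, #23. (#17, #19 stay — for-cause denied.)
Filling seats in venire order through position 9: #1, #2, #4, #5, #6, #7, #8, #9, #10.
So alternate 2 is #10.

10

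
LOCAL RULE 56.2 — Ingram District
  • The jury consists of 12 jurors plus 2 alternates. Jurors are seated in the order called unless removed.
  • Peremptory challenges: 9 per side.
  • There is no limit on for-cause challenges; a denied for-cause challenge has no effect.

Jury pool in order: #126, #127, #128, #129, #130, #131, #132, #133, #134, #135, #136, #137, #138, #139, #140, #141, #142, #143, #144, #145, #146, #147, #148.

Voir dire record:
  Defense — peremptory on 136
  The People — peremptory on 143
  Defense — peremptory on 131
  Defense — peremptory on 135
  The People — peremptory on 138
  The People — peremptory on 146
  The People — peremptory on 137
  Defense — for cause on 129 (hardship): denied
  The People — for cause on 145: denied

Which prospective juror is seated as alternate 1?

144

Removed: #131, #135, #136, #137, #138, #143, #146. (#129, #145 stay — for-cause denied.)
Filling seats in venire order through position 13: #126, #127, #128, #129, #130, #132, #133, #134, #139, #140, #141, #142, #144.
So alternate 1 is #144.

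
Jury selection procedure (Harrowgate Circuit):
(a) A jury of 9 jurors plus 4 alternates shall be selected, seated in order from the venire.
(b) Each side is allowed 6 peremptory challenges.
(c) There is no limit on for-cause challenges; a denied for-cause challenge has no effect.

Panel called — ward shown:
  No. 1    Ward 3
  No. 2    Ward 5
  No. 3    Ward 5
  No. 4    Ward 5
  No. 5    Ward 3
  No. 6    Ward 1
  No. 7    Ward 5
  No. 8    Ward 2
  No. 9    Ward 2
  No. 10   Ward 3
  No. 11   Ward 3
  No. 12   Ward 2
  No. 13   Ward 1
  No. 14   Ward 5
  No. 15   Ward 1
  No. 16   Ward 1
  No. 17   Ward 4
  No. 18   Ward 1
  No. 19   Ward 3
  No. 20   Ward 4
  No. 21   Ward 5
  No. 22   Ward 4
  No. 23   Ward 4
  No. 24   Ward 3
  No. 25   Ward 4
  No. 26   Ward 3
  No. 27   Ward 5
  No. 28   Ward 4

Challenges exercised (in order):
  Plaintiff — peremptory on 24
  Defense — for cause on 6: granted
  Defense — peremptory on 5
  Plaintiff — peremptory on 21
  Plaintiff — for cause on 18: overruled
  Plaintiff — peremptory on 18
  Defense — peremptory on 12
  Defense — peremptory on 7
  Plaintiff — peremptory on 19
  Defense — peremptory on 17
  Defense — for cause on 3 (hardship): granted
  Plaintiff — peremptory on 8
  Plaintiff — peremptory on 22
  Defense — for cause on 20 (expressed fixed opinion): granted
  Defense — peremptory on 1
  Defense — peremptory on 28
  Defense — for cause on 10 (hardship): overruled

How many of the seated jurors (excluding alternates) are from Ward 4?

0

Removed: #1, #3, #5, #6, #7, #8, #12, #17, #18, #19, #20, #21, #22, #24, #28.
Seated jurors 1–9: #2, #4, #9, #10, #11, #13, #14, #15, #16 (alternates #23, #25, #26, #27 not counted).
None of those are in Ward 4 → 0.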